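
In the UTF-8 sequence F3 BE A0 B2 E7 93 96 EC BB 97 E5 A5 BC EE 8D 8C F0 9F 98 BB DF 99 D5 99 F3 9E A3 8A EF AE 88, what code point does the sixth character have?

U+1F63B

Offset 0: leading byte 0xF3 = 11110011 → 4-byte char #1 = F3 BE A0 B2.
Offset 4: leading byte 0xE7 = 11100111 → 3-byte char #2 = E7 93 96.
Offset 7: leading byte 0xEC = 11101100 → 3-byte char #3 = EC BB 97.
Offset 10: leading byte 0xE5 = 11100101 → 3-byte char #4 = E5 A5 BC.
Offset 13: leading byte 0xEE = 11101110 → 3-byte char #5 = EE 8D 8C.
Offset 16: leading byte 0xF0 = 11110000 → 4-byte char #6 = F0 9F 98 BB.
Leading byte 0xF0 = 11110000 matches 11110xxx → 4-byte sequence.
Byte 1: 0xF0 = 11110000, payload 000 (3 bits).
Byte 2: 0x9F = 10011111 (10xxxxxx ✓), payload 011111.
Byte 3: 0x98 = 10011000 (10xxxxxx ✓), payload 011000.
Byte 4: 0xBB = 10111011 (10xxxxxx ✓), payload 111011.
Concatenate: 000011111011000111011 = 0x1F63B (21 bits → U+1F63B).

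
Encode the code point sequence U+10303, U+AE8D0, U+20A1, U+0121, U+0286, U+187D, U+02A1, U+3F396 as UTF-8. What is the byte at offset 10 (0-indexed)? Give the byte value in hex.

U+10303 → 4-byte form F0 90 8C 83 at offsets 0–3.
U+AE8D0 → 4-byte form F2 AE A3 90 at offsets 4–7.
U+20A1 → 3-byte form E2 82 A1 at offsets 8–10.
Offset 10 falls in char 3's range; it's byte 3 of E2 82 A1 = 0xA1.

0xA1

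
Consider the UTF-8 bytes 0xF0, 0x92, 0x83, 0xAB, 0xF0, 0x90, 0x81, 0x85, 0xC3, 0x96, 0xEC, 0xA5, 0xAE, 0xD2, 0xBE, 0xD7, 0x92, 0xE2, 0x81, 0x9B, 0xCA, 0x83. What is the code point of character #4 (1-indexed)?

Offset 0: leading byte 0xF0 = 11110000 → 4-byte char #1 = F0 92 83 AB.
Offset 4: leading byte 0xF0 = 11110000 → 4-byte char #2 = F0 90 81 85.
Offset 8: leading byte 0xC3 = 11000011 → 2-byte char #3 = C3 96.
Offset 10: leading byte 0xEC = 11101100 → 3-byte char #4 = EC A5 AE.
Leading byte 0xEC = 11101100 matches 1110xxxx → 3-byte sequence.
Byte 1: 0xEC = 11101100, payload 1100 (4 bits).
Byte 2: 0xA5 = 10100101 (10xxxxxx ✓), payload 100101.
Byte 3: 0xAE = 10101110 (10xxxxxx ✓), payload 101110.
Concatenate: 1100100101101110 = 0xC96E (16 bits → U+C96E).

U+C96E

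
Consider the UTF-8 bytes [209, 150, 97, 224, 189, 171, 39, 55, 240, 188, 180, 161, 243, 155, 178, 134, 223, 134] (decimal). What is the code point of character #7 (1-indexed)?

Offset 0: leading byte 0xD1 = 11010001 → 2-byte char #1 = D1 96.
Offset 2: leading byte 0x61 = 01100001 → 1-byte char #2 = 61.
Offset 3: leading byte 0xE0 = 11100000 → 3-byte char #3 = E0 BD AB.
Offset 6: leading byte 0x27 = 00100111 → 1-byte char #4 = 27.
Offset 7: leading byte 0x37 = 00110111 → 1-byte char #5 = 37.
Offset 8: leading byte 0xF0 = 11110000 → 4-byte char #6 = F0 BC B4 A1.
Offset 12: leading byte 0xF3 = 11110011 → 4-byte char #7 = F3 9B B2 86.
Leading byte 0xF3 = 11110011 matches 11110xxx → 4-byte sequence.
Byte 1: 0xF3 = 11110011, payload 011 (3 bits).
Byte 2: 0x9B = 10011011 (10xxxxxx ✓), payload 011011.
Byte 3: 0xB2 = 10110010 (10xxxxxx ✓), payload 110010.
Byte 4: 0x86 = 10000110 (10xxxxxx ✓), payload 000110.
Concatenate: 011011011110010000110 = 0xDBC86 (21 bits → U+DBC86).

U+DBC86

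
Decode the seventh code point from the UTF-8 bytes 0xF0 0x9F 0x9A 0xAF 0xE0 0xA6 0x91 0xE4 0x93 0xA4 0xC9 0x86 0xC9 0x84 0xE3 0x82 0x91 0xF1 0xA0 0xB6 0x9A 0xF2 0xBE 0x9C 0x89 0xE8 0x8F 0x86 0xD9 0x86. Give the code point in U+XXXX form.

U+60D9A

Offset 0: leading byte 0xF0 = 11110000 → 4-byte char #1 = F0 9F 9A AF.
Offset 4: leading byte 0xE0 = 11100000 → 3-byte char #2 = E0 A6 91.
Offset 7: leading byte 0xE4 = 11100100 → 3-byte char #3 = E4 93 A4.
Offset 10: leading byte 0xC9 = 11001001 → 2-byte char #4 = C9 86.
Offset 12: leading byte 0xC9 = 11001001 → 2-byte char #5 = C9 84.
Offset 14: leading byte 0xE3 = 11100011 → 3-byte char #6 = E3 82 91.
Offset 17: leading byte 0xF1 = 11110001 → 4-byte char #7 = F1 A0 B6 9A.
Leading byte 0xF1 = 11110001 matches 11110xxx → 4-byte sequence.
Byte 1: 0xF1 = 11110001, payload 001 (3 bits).
Byte 2: 0xA0 = 10100000 (10xxxxxx ✓), payload 100000.
Byte 3: 0xB6 = 10110110 (10xxxxxx ✓), payload 110110.
Byte 4: 0x9A = 10011010 (10xxxxxx ✓), payload 011010.
Concatenate: 001100000110110011010 = 0x60D9A (21 bits → U+60D9A).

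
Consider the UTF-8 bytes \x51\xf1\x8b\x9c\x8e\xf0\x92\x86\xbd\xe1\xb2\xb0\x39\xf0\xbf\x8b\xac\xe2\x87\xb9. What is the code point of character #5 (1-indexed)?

Offset 0: leading byte 0x51 = 01010001 → 1-byte char #1 = 51.
Offset 1: leading byte 0xF1 = 11110001 → 4-byte char #2 = F1 8B 9C 8E.
Offset 5: leading byte 0xF0 = 11110000 → 4-byte char #3 = F0 92 86 BD.
Offset 9: leading byte 0xE1 = 11100001 → 3-byte char #4 = E1 B2 B0.
Offset 12: leading byte 0x39 = 00111001 → 1-byte char #5 = 39.
Leading byte 0x39 = 00111001 matches 0xxxxxxx → 1-byte sequence.
Byte 1: 0x39 = 00111001, payload 0111001 (7 bits).
Concatenate: 0111001 = 0x39 (7 bits → U+0039).

U+0039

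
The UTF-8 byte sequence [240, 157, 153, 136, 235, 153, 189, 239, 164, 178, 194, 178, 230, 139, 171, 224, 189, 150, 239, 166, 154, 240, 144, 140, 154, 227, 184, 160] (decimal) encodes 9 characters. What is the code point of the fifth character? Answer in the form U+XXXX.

U+62EB

Offset 0: leading byte 0xF0 = 11110000 → 4-byte char #1 = F0 9D 99 88.
Offset 4: leading byte 0xEB = 11101011 → 3-byte char #2 = EB 99 BD.
Offset 7: leading byte 0xEF = 11101111 → 3-byte char #3 = EF A4 B2.
Offset 10: leading byte 0xC2 = 11000010 → 2-byte char #4 = C2 B2.
Offset 12: leading byte 0xE6 = 11100110 → 3-byte char #5 = E6 8B AB.
Leading byte 0xE6 = 11100110 matches 1110xxxx → 3-byte sequence.
Byte 1: 0xE6 = 11100110, payload 0110 (4 bits).
Byte 2: 0x8B = 10001011 (10xxxxxx ✓), payload 001011.
Byte 3: 0xAB = 10101011 (10xxxxxx ✓), payload 101011.
Concatenate: 0110001011101011 = 0x62EB (16 bits → U+62EB).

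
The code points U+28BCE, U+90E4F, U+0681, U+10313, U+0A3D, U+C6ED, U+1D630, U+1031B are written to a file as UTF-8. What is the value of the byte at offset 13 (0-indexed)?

0x93

U+28BCE → 4-byte form F0 A8 AF 8E at offsets 0–3.
U+90E4F → 4-byte form F2 90 B9 8F at offsets 4–7.
U+0681 → 2-byte form DA 81 at offsets 8–9.
U+10313 → 4-byte form F0 90 8C 93 at offsets 10–13.
Offset 13 falls in char 4's range; it's byte 4 of F0 90 8C 93 = 0x93.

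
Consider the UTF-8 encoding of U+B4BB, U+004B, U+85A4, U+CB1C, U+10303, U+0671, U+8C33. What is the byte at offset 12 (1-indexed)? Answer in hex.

1-indexed offset 12 is 0-indexed offset 11.
U+B4BB → 3-byte form EB 92 BB at offsets 0–2.
U+004B → 1-byte form 4B at offsets 3–3.
U+85A4 → 3-byte form E8 96 A4 at offsets 4–6.
U+CB1C → 3-byte form EC AC 9C at offsets 7–9.
U+10303 → 4-byte form F0 90 8C 83 at offsets 10–13.
Offset 11 falls in char 5's range; it's byte 2 of F0 90 8C 83 = 0x90.

0x90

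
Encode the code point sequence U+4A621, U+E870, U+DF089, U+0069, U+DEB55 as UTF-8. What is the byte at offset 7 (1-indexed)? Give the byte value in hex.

0xB0

1-indexed offset 7 is 0-indexed offset 6.
U+4A621 → 4-byte form F1 8A 98 A1 at offsets 0–3.
U+E870 → 3-byte form EE A1 B0 at offsets 4–6.
Offset 6 falls in char 2's range; it's byte 3 of EE A1 B0 = 0xB0.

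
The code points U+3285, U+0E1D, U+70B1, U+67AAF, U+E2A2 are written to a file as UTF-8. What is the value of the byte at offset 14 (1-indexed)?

1-indexed offset 14 is 0-indexed offset 13.
U+3285 → 3-byte form E3 8A 85 at offsets 0–2.
U+0E1D → 3-byte form E0 B8 9D at offsets 3–5.
U+70B1 → 3-byte form E7 82 B1 at offsets 6–8.
U+67AAF → 4-byte form F1 A7 AA AF at offsets 9–12.
U+E2A2 → 3-byte form EE 8A A2 at offsets 13–15.
Offset 13 falls in char 5's range; it's byte 1 of EE 8A A2 = 0xEE.

0xEE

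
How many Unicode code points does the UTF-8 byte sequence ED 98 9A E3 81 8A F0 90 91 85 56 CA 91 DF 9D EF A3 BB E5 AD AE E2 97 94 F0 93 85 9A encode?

10

Byte at offset 0: 0xED = 11101101 → 3-byte char (#1). Advance 3.
Byte at offset 3: 0xE3 = 11100011 → 3-byte char (#2). Advance 3.
Byte at offset 6: 0xF0 = 11110000 → 4-byte char (#3). Advance 4.
Byte at offset 10: 0x56 = 01010110 → 1-byte char (#4). Advance 1.
Byte at offset 11: 0xCA = 11001010 → 2-byte char (#5). Advance 2.
Byte at offset 13: 0xDF = 11011111 → 2-byte char (#6). Advance 2.
Byte at offset 15: 0xEF = 11101111 → 3-byte char (#7). Advance 3.
Byte at offset 18: 0xE5 = 11100101 → 3-byte char (#8). Advance 3.
Byte at offset 21: 0xE2 = 11100010 → 3-byte char (#9). Advance 3.
Byte at offset 24: 0xF0 = 11110000 → 4-byte char (#10). Advance 4.
Reached end at offset 28 after 10 code points.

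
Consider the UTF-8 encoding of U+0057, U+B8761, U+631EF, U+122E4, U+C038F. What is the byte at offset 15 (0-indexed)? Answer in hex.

0x8E

U+0057 → 1-byte form 57 at offsets 0–0.
U+B8761 → 4-byte form F2 B8 9D A1 at offsets 1–4.
U+631EF → 4-byte form F1 A3 87 AF at offsets 5–8.
U+122E4 → 4-byte form F0 92 8B A4 at offsets 9–12.
U+C038F → 4-byte form F3 80 8E 8F at offsets 13–16.
Offset 15 falls in char 5's range; it's byte 3 of F3 80 8E 8F = 0x8E.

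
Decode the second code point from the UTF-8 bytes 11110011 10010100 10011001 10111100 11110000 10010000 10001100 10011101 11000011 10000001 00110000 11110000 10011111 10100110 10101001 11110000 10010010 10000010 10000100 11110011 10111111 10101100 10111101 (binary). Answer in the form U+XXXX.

Offset 0: leading byte 0xF3 = 11110011 → 4-byte char #1 = F3 94 99 BC.
Offset 4: leading byte 0xF0 = 11110000 → 4-byte char #2 = F0 90 8C 9D.
Leading byte 0xF0 = 11110000 matches 11110xxx → 4-byte sequence.
Byte 1: 0xF0 = 11110000, payload 000 (3 bits).
Byte 2: 0x90 = 10010000 (10xxxxxx ✓), payload 010000.
Byte 3: 0x8C = 10001100 (10xxxxxx ✓), payload 001100.
Byte 4: 0x9D = 10011101 (10xxxxxx ✓), payload 011101.
Concatenate: 000010000001100011101 = 0x1031D (21 bits → U+1031D).

U+1031D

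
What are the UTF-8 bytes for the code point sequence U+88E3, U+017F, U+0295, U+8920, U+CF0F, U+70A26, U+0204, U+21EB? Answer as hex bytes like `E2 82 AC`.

E8 A3 A3 C5 BF CA 95 E8 A4 A0 EC BC 8F F1 B0 A8 A6 C8 84 E2 87 AB

U+88E3: 3-byte form → E8 A3 A3.
U+017F: 2-byte form → C5 BF.
U+0295: 2-byte form → CA 95.
U+8920: 3-byte form → E8 A4 A0.
U+CF0F: 3-byte form → EC BC 8F.
U+70A26: 4-byte form → F1 B0 A8 A6.
U+0204: 2-byte form → C8 84.
U+21EB: 3-byte form → E2 87 AB.
Concatenated (22 bytes): E8 A3 A3 C5 BF CA 95 E8 A4 A0 EC BC 8F F1 B0 A8 A6 C8 84 E2 87 AB.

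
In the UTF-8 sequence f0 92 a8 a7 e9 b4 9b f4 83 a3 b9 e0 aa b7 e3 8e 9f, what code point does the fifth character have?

U+339F

Offset 0: leading byte 0xF0 = 11110000 → 4-byte char #1 = F0 92 A8 A7.
Offset 4: leading byte 0xE9 = 11101001 → 3-byte char #2 = E9 B4 9B.
Offset 7: leading byte 0xF4 = 11110100 → 4-byte char #3 = F4 83 A3 B9.
Offset 11: leading byte 0xE0 = 11100000 → 3-byte char #4 = E0 AA B7.
Offset 14: leading byte 0xE3 = 11100011 → 3-byte char #5 = E3 8E 9F.
Leading byte 0xE3 = 11100011 matches 1110xxxx → 3-byte sequence.
Byte 1: 0xE3 = 11100011, payload 0011 (4 bits).
Byte 2: 0x8E = 10001110 (10xxxxxx ✓), payload 001110.
Byte 3: 0x9F = 10011111 (10xxxxxx ✓), payload 011111.
Concatenate: 0011001110011111 = 0x339F (16 bits → U+339F).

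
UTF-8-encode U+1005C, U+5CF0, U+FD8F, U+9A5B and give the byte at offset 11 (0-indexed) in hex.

0xA9

U+1005C → 4-byte form F0 90 81 9C at offsets 0–3.
U+5CF0 → 3-byte form E5 B3 B0 at offsets 4–6.
U+FD8F → 3-byte form EF B6 8F at offsets 7–9.
U+9A5B → 3-byte form E9 A9 9B at offsets 10–12.
Offset 11 falls in char 4's range; it's byte 2 of E9 A9 9B = 0xA9.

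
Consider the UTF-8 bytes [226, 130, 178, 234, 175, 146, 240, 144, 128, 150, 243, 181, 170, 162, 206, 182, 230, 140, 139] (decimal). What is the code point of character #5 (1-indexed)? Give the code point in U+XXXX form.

Offset 0: leading byte 0xE2 = 11100010 → 3-byte char #1 = E2 82 B2.
Offset 3: leading byte 0xEA = 11101010 → 3-byte char #2 = EA AF 92.
Offset 6: leading byte 0xF0 = 11110000 → 4-byte char #3 = F0 90 80 96.
Offset 10: leading byte 0xF3 = 11110011 → 4-byte char #4 = F3 B5 AA A2.
Offset 14: leading byte 0xCE = 11001110 → 2-byte char #5 = CE B6.
Leading byte 0xCE = 11001110 matches 110xxxxx → 2-byte sequence.
Byte 1: 0xCE = 11001110, payload 01110 (5 bits).
Byte 2: 0xB6 = 10110110 (10xxxxxx ✓), payload 110110.
Concatenate: 01110110110 = 0x3B6 (11 bits → U+03B6).

U+03B6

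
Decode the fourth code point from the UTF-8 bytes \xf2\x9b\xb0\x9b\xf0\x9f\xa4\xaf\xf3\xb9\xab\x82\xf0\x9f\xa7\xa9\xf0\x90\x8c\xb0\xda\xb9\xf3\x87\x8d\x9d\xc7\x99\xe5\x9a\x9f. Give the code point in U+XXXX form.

Offset 0: leading byte 0xF2 = 11110010 → 4-byte char #1 = F2 9B B0 9B.
Offset 4: leading byte 0xF0 = 11110000 → 4-byte char #2 = F0 9F A4 AF.
Offset 8: leading byte 0xF3 = 11110011 → 4-byte char #3 = F3 B9 AB 82.
Offset 12: leading byte 0xF0 = 11110000 → 4-byte char #4 = F0 9F A7 A9.
Leading byte 0xF0 = 11110000 matches 11110xxx → 4-byte sequence.
Byte 1: 0xF0 = 11110000, payload 000 (3 bits).
Byte 2: 0x9F = 10011111 (10xxxxxx ✓), payload 011111.
Byte 3: 0xA7 = 10100111 (10xxxxxx ✓), payload 100111.
Byte 4: 0xA9 = 10101001 (10xxxxxx ✓), payload 101001.
Concatenate: 000011111100111101001 = 0x1F9E9 (21 bits → U+1F9E9).

U+1F9E9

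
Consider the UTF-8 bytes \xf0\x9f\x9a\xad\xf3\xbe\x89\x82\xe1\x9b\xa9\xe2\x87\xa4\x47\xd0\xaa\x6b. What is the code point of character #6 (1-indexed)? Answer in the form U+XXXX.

U+042A

Offset 0: leading byte 0xF0 = 11110000 → 4-byte char #1 = F0 9F 9A AD.
Offset 4: leading byte 0xF3 = 11110011 → 4-byte char #2 = F3 BE 89 82.
Offset 8: leading byte 0xE1 = 11100001 → 3-byte char #3 = E1 9B A9.
Offset 11: leading byte 0xE2 = 11100010 → 3-byte char #4 = E2 87 A4.
Offset 14: leading byte 0x47 = 01000111 → 1-byte char #5 = 47.
Offset 15: leading byte 0xD0 = 11010000 → 2-byte char #6 = D0 AA.
Leading byte 0xD0 = 11010000 matches 110xxxxx → 2-byte sequence.
Byte 1: 0xD0 = 11010000, payload 10000 (5 bits).
Byte 2: 0xAA = 10101010 (10xxxxxx ✓), payload 101010.
Concatenate: 10000101010 = 0x42A (11 bits → U+042A).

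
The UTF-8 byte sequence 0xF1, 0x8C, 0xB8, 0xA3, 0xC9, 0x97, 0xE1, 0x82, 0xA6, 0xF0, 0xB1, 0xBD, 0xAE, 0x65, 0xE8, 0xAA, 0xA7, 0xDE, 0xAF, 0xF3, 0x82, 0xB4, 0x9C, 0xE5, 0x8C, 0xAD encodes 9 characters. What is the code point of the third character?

Offset 0: leading byte 0xF1 = 11110001 → 4-byte char #1 = F1 8C B8 A3.
Offset 4: leading byte 0xC9 = 11001001 → 2-byte char #2 = C9 97.
Offset 6: leading byte 0xE1 = 11100001 → 3-byte char #3 = E1 82 A6.
Leading byte 0xE1 = 11100001 matches 1110xxxx → 3-byte sequence.
Byte 1: 0xE1 = 11100001, payload 0001 (4 bits).
Byte 2: 0x82 = 10000010 (10xxxxxx ✓), payload 000010.
Byte 3: 0xA6 = 10100110 (10xxxxxx ✓), payload 100110.
Concatenate: 0001000010100110 = 0x10A6 (16 bits → U+10A6).

U+10A6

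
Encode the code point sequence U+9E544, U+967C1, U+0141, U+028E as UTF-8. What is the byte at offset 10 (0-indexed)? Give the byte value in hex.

U+9E544 → 4-byte form F2 9E 95 84 at offsets 0–3.
U+967C1 → 4-byte form F2 96 9F 81 at offsets 4–7.
U+0141 → 2-byte form C5 81 at offsets 8–9.
U+028E → 2-byte form CA 8E at offsets 10–11.
Offset 10 falls in char 4's range; it's byte 1 of CA 8E = 0xCA.

0xCA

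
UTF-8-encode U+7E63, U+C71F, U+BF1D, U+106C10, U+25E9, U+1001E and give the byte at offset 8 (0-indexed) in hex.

U+7E63 → 3-byte form E7 B9 A3 at offsets 0–2.
U+C71F → 3-byte form EC 9C 9F at offsets 3–5.
U+BF1D → 3-byte form EB BC 9D at offsets 6–8.
Offset 8 falls in char 3's range; it's byte 3 of EB BC 9D = 0x9D.

0x9D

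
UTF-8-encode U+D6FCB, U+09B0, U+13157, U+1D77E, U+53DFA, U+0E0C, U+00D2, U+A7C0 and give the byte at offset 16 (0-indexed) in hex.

U+D6FCB → 4-byte form F3 96 BF 8B at offsets 0–3.
U+09B0 → 3-byte form E0 A6 B0 at offsets 4–6.
U+13157 → 4-byte form F0 93 85 97 at offsets 7–10.
U+1D77E → 4-byte form F0 9D 9D BE at offsets 11–14.
U+53DFA → 4-byte form F1 93 B7 BA at offsets 15–18.
Offset 16 falls in char 5's range; it's byte 2 of F1 93 B7 BA = 0x93.

0x93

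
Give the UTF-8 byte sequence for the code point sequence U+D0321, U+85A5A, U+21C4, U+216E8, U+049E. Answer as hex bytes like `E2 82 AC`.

U+D0321: 4-byte form → F3 90 8C A1.
U+85A5A: 4-byte form → F2 85 A9 9A.
U+21C4: 3-byte form → E2 87 84.
U+216E8: 4-byte form → F0 A1 9B A8.
U+049E: 2-byte form → D2 9E.
Concatenated (17 bytes): F3 90 8C A1 F2 85 A9 9A E2 87 84 F0 A1 9B A8 D2 9E.

F3 90 8C A1 F2 85 A9 9A E2 87 84 F0 A1 9B A8 D2 9E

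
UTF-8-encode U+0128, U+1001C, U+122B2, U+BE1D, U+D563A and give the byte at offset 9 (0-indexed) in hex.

0xB2

U+0128 → 2-byte form C4 A8 at offsets 0–1.
U+1001C → 4-byte form F0 90 80 9C at offsets 2–5.
U+122B2 → 4-byte form F0 92 8A B2 at offsets 6–9.
Offset 9 falls in char 3's range; it's byte 4 of F0 92 8A B2 = 0xB2.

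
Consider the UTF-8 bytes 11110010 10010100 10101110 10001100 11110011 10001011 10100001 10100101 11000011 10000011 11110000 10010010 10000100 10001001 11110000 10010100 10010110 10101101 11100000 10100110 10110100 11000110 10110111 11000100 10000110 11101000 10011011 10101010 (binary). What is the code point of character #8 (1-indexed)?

Offset 0: leading byte 0xF2 = 11110010 → 4-byte char #1 = F2 94 AE 8C.
Offset 4: leading byte 0xF3 = 11110011 → 4-byte char #2 = F3 8B A1 A5.
Offset 8: leading byte 0xC3 = 11000011 → 2-byte char #3 = C3 83.
Offset 10: leading byte 0xF0 = 11110000 → 4-byte char #4 = F0 92 84 89.
Offset 14: leading byte 0xF0 = 11110000 → 4-byte char #5 = F0 94 96 AD.
Offset 18: leading byte 0xE0 = 11100000 → 3-byte char #6 = E0 A6 B4.
Offset 21: leading byte 0xC6 = 11000110 → 2-byte char #7 = C6 B7.
Offset 23: leading byte 0xC4 = 11000100 → 2-byte char #8 = C4 86.
Leading byte 0xC4 = 11000100 matches 110xxxxx → 2-byte sequence.
Byte 1: 0xC4 = 11000100, payload 00100 (5 bits).
Byte 2: 0x86 = 10000110 (10xxxxxx ✓), payload 000110.
Concatenate: 00100000110 = 0x106 (11 bits → U+0106).

U+0106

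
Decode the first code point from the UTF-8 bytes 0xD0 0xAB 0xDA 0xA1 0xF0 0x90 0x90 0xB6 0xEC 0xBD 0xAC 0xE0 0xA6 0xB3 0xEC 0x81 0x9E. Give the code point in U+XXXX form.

U+042B

Offset 0: leading byte 0xD0 = 11010000 → 2-byte char #1 = D0 AB.
Leading byte 0xD0 = 11010000 matches 110xxxxx → 2-byte sequence.
Byte 1: 0xD0 = 11010000, payload 10000 (5 bits).
Byte 2: 0xAB = 10101011 (10xxxxxx ✓), payload 101011.
Concatenate: 10000101011 = 0x42B (11 bits → U+042B).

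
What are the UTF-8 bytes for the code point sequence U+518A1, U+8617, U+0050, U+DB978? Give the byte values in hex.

F1 91 A2 A1 E8 98 97 50 F3 9B A5 B8

U+518A1: 4-byte form → F1 91 A2 A1.
U+8617: 3-byte form → E8 98 97.
U+0050: 1-byte form → 50.
U+DB978: 4-byte form → F3 9B A5 B8.
Concatenated (12 bytes): F1 91 A2 A1 E8 98 97 50 F3 9B A5 B8.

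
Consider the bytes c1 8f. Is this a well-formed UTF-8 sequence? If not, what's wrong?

Leading byte 0xC1 = 11000001 → 2-byte form.
Continuation bytes all match 10xxxxxx. Payload decodes to 0x4F.
But 0x4F < 0x80, the minimum for a 2-byte sequence — this is an overlong encoding.

invalid (overlong encoding)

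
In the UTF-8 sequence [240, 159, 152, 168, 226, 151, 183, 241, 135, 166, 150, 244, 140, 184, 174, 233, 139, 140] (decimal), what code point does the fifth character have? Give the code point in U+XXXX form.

U+92CC

Offset 0: leading byte 0xF0 = 11110000 → 4-byte char #1 = F0 9F 98 A8.
Offset 4: leading byte 0xE2 = 11100010 → 3-byte char #2 = E2 97 B7.
Offset 7: leading byte 0xF1 = 11110001 → 4-byte char #3 = F1 87 A6 96.
Offset 11: leading byte 0xF4 = 11110100 → 4-byte char #4 = F4 8C B8 AE.
Offset 15: leading byte 0xE9 = 11101001 → 3-byte char #5 = E9 8B 8C.
Leading byte 0xE9 = 11101001 matches 1110xxxx → 3-byte sequence.
Byte 1: 0xE9 = 11101001, payload 1001 (4 bits).
Byte 2: 0x8B = 10001011 (10xxxxxx ✓), payload 001011.
Byte 3: 0x8C = 10001100 (10xxxxxx ✓), payload 001100.
Concatenate: 1001001011001100 = 0x92CC (16 bits → U+92CC).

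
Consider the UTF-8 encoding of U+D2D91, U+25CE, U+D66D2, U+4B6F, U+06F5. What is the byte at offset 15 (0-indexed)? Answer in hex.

U+D2D91 → 4-byte form F3 92 B6 91 at offsets 0–3.
U+25CE → 3-byte form E2 97 8E at offsets 4–6.
U+D66D2 → 4-byte form F3 96 9B 92 at offsets 7–10.
U+4B6F → 3-byte form E4 AD AF at offsets 11–13.
U+06F5 → 2-byte form DB B5 at offsets 14–15.
Offset 15 falls in char 5's range; it's byte 2 of DB B5 = 0xB5.

0xB5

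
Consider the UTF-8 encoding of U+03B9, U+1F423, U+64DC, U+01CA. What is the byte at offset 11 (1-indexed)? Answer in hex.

1-indexed offset 11 is 0-indexed offset 10.
U+03B9 → 2-byte form CE B9 at offsets 0–1.
U+1F423 → 4-byte form F0 9F 90 A3 at offsets 2–5.
U+64DC → 3-byte form E6 93 9C at offsets 6–8.
U+01CA → 2-byte form C7 8A at offsets 9–10.
Offset 10 falls in char 4's range; it's byte 2 of C7 8A = 0x8A.

0x8A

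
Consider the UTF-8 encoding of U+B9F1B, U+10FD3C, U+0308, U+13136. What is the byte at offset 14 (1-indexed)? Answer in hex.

1-indexed offset 14 is 0-indexed offset 13.
U+B9F1B → 4-byte form F2 B9 BC 9B at offsets 0–3.
U+10FD3C → 4-byte form F4 8F B4 BC at offsets 4–7.
U+0308 → 2-byte form CC 88 at offsets 8–9.
U+13136 → 4-byte form F0 93 84 B6 at offsets 10–13.
Offset 13 falls in char 4's range; it's byte 4 of F0 93 84 B6 = 0xB6.

0xB6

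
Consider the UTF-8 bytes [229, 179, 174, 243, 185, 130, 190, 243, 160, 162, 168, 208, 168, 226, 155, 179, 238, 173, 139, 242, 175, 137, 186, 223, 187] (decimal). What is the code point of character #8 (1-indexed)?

Offset 0: leading byte 0xE5 = 11100101 → 3-byte char #1 = E5 B3 AE.
Offset 3: leading byte 0xF3 = 11110011 → 4-byte char #2 = F3 B9 82 BE.
Offset 7: leading byte 0xF3 = 11110011 → 4-byte char #3 = F3 A0 A2 A8.
Offset 11: leading byte 0xD0 = 11010000 → 2-byte char #4 = D0 A8.
Offset 13: leading byte 0xE2 = 11100010 → 3-byte char #5 = E2 9B B3.
Offset 16: leading byte 0xEE = 11101110 → 3-byte char #6 = EE AD 8B.
Offset 19: leading byte 0xF2 = 11110010 → 4-byte char #7 = F2 AF 89 BA.
Offset 23: leading byte 0xDF = 11011111 → 2-byte char #8 = DF BB.
Leading byte 0xDF = 11011111 matches 110xxxxx → 2-byte sequence.
Byte 1: 0xDF = 11011111, payload 11111 (5 bits).
Byte 2: 0xBB = 10111011 (10xxxxxx ✓), payload 111011.
Concatenate: 11111111011 = 0x7FB (11 bits → U+07FB).

U+07FB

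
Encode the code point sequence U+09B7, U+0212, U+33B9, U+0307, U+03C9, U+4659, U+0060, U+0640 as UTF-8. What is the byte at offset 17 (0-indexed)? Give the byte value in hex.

0x80

U+09B7 → 3-byte form E0 A6 B7 at offsets 0–2.
U+0212 → 2-byte form C8 92 at offsets 3–4.
U+33B9 → 3-byte form E3 8E B9 at offsets 5–7.
U+0307 → 2-byte form CC 87 at offsets 8–9.
U+03C9 → 2-byte form CF 89 at offsets 10–11.
U+4659 → 3-byte form E4 99 99 at offsets 12–14.
U+0060 → 1-byte form 60 at offsets 15–15.
U+0640 → 2-byte form D9 80 at offsets 16–17.
Offset 17 falls in char 8's range; it's byte 2 of D9 80 = 0x80.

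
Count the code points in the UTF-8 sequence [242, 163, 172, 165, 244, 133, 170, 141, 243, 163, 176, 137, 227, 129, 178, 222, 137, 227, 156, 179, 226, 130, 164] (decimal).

7

Byte at offset 0: 0xF2 = 11110010 → 4-byte char (#1). Advance 4.
Byte at offset 4: 0xF4 = 11110100 → 4-byte char (#2). Advance 4.
Byte at offset 8: 0xF3 = 11110011 → 4-byte char (#3). Advance 4.
Byte at offset 12: 0xE3 = 11100011 → 3-byte char (#4). Advance 3.
Byte at offset 15: 0xDE = 11011110 → 2-byte char (#5). Advance 2.
Byte at offset 17: 0xE3 = 11100011 → 3-byte char (#6). Advance 3.
Byte at offset 20: 0xE2 = 11100010 → 3-byte char (#7). Advance 3.
Reached end at offset 23 after 7 code points.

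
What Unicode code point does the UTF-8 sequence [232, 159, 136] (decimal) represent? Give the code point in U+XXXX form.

Leading byte 0xE8 = 11101000 matches 1110xxxx → 3-byte sequence.
Byte 1: 0xE8 = 11101000, payload 1000 (4 bits).
Byte 2: 0x9F = 10011111 (10xxxxxx ✓), payload 011111.
Byte 3: 0x88 = 10001000 (10xxxxxx ✓), payload 001000.
Concatenate: 1000011111001000 = 0x87C8 (16 bits → U+87C8).

U+87C8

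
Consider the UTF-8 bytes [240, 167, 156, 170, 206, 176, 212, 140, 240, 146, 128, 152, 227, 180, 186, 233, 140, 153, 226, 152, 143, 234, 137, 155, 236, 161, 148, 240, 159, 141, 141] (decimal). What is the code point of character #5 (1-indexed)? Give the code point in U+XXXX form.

Offset 0: leading byte 0xF0 = 11110000 → 4-byte char #1 = F0 A7 9C AA.
Offset 4: leading byte 0xCE = 11001110 → 2-byte char #2 = CE B0.
Offset 6: leading byte 0xD4 = 11010100 → 2-byte char #3 = D4 8C.
Offset 8: leading byte 0xF0 = 11110000 → 4-byte char #4 = F0 92 80 98.
Offset 12: leading byte 0xE3 = 11100011 → 3-byte char #5 = E3 B4 BA.
Leading byte 0xE3 = 11100011 matches 1110xxxx → 3-byte sequence.
Byte 1: 0xE3 = 11100011, payload 0011 (4 bits).
Byte 2: 0xB4 = 10110100 (10xxxxxx ✓), payload 110100.
Byte 3: 0xBA = 10111010 (10xxxxxx ✓), payload 111010.
Concatenate: 0011110100111010 = 0x3D3A (16 bits → U+3D3A).

U+3D3A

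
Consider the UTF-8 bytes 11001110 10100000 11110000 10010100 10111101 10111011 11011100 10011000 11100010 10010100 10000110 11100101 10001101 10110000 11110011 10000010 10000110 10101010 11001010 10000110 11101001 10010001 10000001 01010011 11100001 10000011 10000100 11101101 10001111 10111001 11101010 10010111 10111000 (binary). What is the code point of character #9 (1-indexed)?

U+0053

Offset 0: leading byte 0xCE = 11001110 → 2-byte char #1 = CE A0.
Offset 2: leading byte 0xF0 = 11110000 → 4-byte char #2 = F0 94 BD BB.
Offset 6: leading byte 0xDC = 11011100 → 2-byte char #3 = DC 98.
Offset 8: leading byte 0xE2 = 11100010 → 3-byte char #4 = E2 94 86.
Offset 11: leading byte 0xE5 = 11100101 → 3-byte char #5 = E5 8D B0.
Offset 14: leading byte 0xF3 = 11110011 → 4-byte char #6 = F3 82 86 AA.
Offset 18: leading byte 0xCA = 11001010 → 2-byte char #7 = CA 86.
Offset 20: leading byte 0xE9 = 11101001 → 3-byte char #8 = E9 91 81.
Offset 23: leading byte 0x53 = 01010011 → 1-byte char #9 = 53.
Leading byte 0x53 = 01010011 matches 0xxxxxxx → 1-byte sequence.
Byte 1: 0x53 = 01010011, payload 1010011 (7 bits).
Concatenate: 1010011 = 0x53 (7 bits → U+0053).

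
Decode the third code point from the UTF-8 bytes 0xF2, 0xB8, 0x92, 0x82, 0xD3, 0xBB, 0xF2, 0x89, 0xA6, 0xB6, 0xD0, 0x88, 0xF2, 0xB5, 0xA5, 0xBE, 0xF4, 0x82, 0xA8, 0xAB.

U+899B6

Offset 0: leading byte 0xF2 = 11110010 → 4-byte char #1 = F2 B8 92 82.
Offset 4: leading byte 0xD3 = 11010011 → 2-byte char #2 = D3 BB.
Offset 6: leading byte 0xF2 = 11110010 → 4-byte char #3 = F2 89 A6 B6.
Leading byte 0xF2 = 11110010 matches 11110xxx → 4-byte sequence.
Byte 1: 0xF2 = 11110010, payload 010 (3 bits).
Byte 2: 0x89 = 10001001 (10xxxxxx ✓), payload 001001.
Byte 3: 0xA6 = 10100110 (10xxxxxx ✓), payload 100110.
Byte 4: 0xB6 = 10110110 (10xxxxxx ✓), payload 110110.
Concatenate: 010001001100110110110 = 0x899B6 (21 bits → U+899B6).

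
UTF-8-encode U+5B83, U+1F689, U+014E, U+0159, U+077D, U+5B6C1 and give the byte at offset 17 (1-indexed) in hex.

0x81

1-indexed offset 17 is 0-indexed offset 16.
U+5B83 → 3-byte form E5 AE 83 at offsets 0–2.
U+1F689 → 4-byte form F0 9F 9A 89 at offsets 3–6.
U+014E → 2-byte form C5 8E at offsets 7–8.
U+0159 → 2-byte form C5 99 at offsets 9–10.
U+077D → 2-byte form DD BD at offsets 11–12.
U+5B6C1 → 4-byte form F1 9B 9B 81 at offsets 13–16.
Offset 16 falls in char 6's range; it's byte 4 of F1 9B 9B 81 = 0x81.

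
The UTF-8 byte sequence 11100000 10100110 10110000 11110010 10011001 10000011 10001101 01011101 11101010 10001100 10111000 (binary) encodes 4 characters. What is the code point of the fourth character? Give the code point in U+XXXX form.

U+A338

Offset 0: leading byte 0xE0 = 11100000 → 3-byte char #1 = E0 A6 B0.
Offset 3: leading byte 0xF2 = 11110010 → 4-byte char #2 = F2 99 83 8D.
Offset 7: leading byte 0x5D = 01011101 → 1-byte char #3 = 5D.
Offset 8: leading byte 0xEA = 11101010 → 3-byte char #4 = EA 8C B8.
Leading byte 0xEA = 11101010 matches 1110xxxx → 3-byte sequence.
Byte 1: 0xEA = 11101010, payload 1010 (4 bits).
Byte 2: 0x8C = 10001100 (10xxxxxx ✓), payload 001100.
Byte 3: 0xB8 = 10111000 (10xxxxxx ✓), payload 111000.
Concatenate: 1010001100111000 = 0xA338 (16 bits → U+A338).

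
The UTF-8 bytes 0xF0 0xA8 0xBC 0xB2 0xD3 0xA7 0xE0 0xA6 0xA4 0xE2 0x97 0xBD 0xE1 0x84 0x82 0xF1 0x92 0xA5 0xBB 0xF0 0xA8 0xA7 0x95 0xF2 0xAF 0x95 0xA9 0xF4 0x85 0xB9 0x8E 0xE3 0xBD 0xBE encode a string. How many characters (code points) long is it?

10

Byte at offset 0: 0xF0 = 11110000 → 4-byte char (#1). Advance 4.
Byte at offset 4: 0xD3 = 11010011 → 2-byte char (#2). Advance 2.
Byte at offset 6: 0xE0 = 11100000 → 3-byte char (#3). Advance 3.
Byte at offset 9: 0xE2 = 11100010 → 3-byte char (#4). Advance 3.
Byte at offset 12: 0xE1 = 11100001 → 3-byte char (#5). Advance 3.
Byte at offset 15: 0xF1 = 11110001 → 4-byte char (#6). Advance 4.
Byte at offset 19: 0xF0 = 11110000 → 4-byte char (#7). Advance 4.
Byte at offset 23: 0xF2 = 11110010 → 4-byte char (#8). Advance 4.
Byte at offset 27: 0xF4 = 11110100 → 4-byte char (#9). Advance 4.
Byte at offset 31: 0xE3 = 11100011 → 3-byte char (#10). Advance 3.
Reached end at offset 34 after 10 code points.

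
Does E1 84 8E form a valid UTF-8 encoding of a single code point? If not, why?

valid

Leading byte 0xE1 = 11100001 → 3-byte form.
Continuation bytes 0x84=10000100, 0x8E=10001110 all match 10xxxxxx.
Decoded value 0x110E is ≥ 0x800 (shortest form) and not a surrogate.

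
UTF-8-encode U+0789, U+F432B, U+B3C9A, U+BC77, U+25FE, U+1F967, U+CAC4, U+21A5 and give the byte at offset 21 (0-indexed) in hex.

U+0789 → 2-byte form DE 89 at offsets 0–1.
U+F432B → 4-byte form F3 B4 8C AB at offsets 2–5.
U+B3C9A → 4-byte form F2 B3 B2 9A at offsets 6–9.
U+BC77 → 3-byte form EB B1 B7 at offsets 10–12.
U+25FE → 3-byte form E2 97 BE at offsets 13–15.
U+1F967 → 4-byte form F0 9F A5 A7 at offsets 16–19.
U+CAC4 → 3-byte form EC AB 84 at offsets 20–22.
Offset 21 falls in char 7's range; it's byte 2 of EC AB 84 = 0xAB.

0xAB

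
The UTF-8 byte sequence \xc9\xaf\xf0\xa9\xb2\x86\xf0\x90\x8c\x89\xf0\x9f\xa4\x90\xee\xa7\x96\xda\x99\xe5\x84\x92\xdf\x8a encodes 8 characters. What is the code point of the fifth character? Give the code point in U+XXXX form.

Offset 0: leading byte 0xC9 = 11001001 → 2-byte char #1 = C9 AF.
Offset 2: leading byte 0xF0 = 11110000 → 4-byte char #2 = F0 A9 B2 86.
Offset 6: leading byte 0xF0 = 11110000 → 4-byte char #3 = F0 90 8C 89.
Offset 10: leading byte 0xF0 = 11110000 → 4-byte char #4 = F0 9F A4 90.
Offset 14: leading byte 0xEE = 11101110 → 3-byte char #5 = EE A7 96.
Leading byte 0xEE = 11101110 matches 1110xxxx → 3-byte sequence.
Byte 1: 0xEE = 11101110, payload 1110 (4 bits).
Byte 2: 0xA7 = 10100111 (10xxxxxx ✓), payload 100111.
Byte 3: 0x96 = 10010110 (10xxxxxx ✓), payload 010110.
Concatenate: 1110100111010110 = 0xE9D6 (16 bits → U+E9D6).

U+E9D6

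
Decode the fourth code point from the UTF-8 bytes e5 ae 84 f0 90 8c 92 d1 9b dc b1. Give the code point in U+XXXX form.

U+0731

Offset 0: leading byte 0xE5 = 11100101 → 3-byte char #1 = E5 AE 84.
Offset 3: leading byte 0xF0 = 11110000 → 4-byte char #2 = F0 90 8C 92.
Offset 7: leading byte 0xD1 = 11010001 → 2-byte char #3 = D1 9B.
Offset 9: leading byte 0xDC = 11011100 → 2-byte char #4 = DC B1.
Leading byte 0xDC = 11011100 matches 110xxxxx → 2-byte sequence.
Byte 1: 0xDC = 11011100, payload 11100 (5 bits).
Byte 2: 0xB1 = 10110001 (10xxxxxx ✓), payload 110001.
Concatenate: 11100110001 = 0x731 (11 bits → U+0731).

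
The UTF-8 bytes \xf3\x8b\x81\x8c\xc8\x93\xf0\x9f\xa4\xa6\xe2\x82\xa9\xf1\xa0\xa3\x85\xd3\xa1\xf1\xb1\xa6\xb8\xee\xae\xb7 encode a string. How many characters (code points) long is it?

8

Byte at offset 0: 0xF3 = 11110011 → 4-byte char (#1). Advance 4.
Byte at offset 4: 0xC8 = 11001000 → 2-byte char (#2). Advance 2.
Byte at offset 6: 0xF0 = 11110000 → 4-byte char (#3). Advance 4.
Byte at offset 10: 0xE2 = 11100010 → 3-byte char (#4). Advance 3.
Byte at offset 13: 0xF1 = 11110001 → 4-byte char (#5). Advance 4.
Byte at offset 17: 0xD3 = 11010011 → 2-byte char (#6). Advance 2.
Byte at offset 19: 0xF1 = 11110001 → 4-byte char (#7). Advance 4.
Byte at offset 23: 0xEE = 11101110 → 3-byte char (#8). Advance 3.
Reached end at offset 26 after 8 code points.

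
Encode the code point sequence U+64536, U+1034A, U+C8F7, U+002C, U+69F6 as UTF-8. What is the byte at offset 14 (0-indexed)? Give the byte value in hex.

U+64536 → 4-byte form F1 A4 94 B6 at offsets 0–3.
U+1034A → 4-byte form F0 90 8D 8A at offsets 4–7.
U+C8F7 → 3-byte form EC A3 B7 at offsets 8–10.
U+002C → 1-byte form 2C at offsets 11–11.
U+69F6 → 3-byte form E6 A7 B6 at offsets 12–14.
Offset 14 falls in char 5's range; it's byte 3 of E6 A7 B6 = 0xB6.

0xB6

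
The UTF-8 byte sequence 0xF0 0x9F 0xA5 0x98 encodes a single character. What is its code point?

U+1F958

Leading byte 0xF0 = 11110000 matches 11110xxx → 4-byte sequence.
Byte 1: 0xF0 = 11110000, payload 000 (3 bits).
Byte 2: 0x9F = 10011111 (10xxxxxx ✓), payload 011111.
Byte 3: 0xA5 = 10100101 (10xxxxxx ✓), payload 100101.
Byte 4: 0x98 = 10011000 (10xxxxxx ✓), payload 011000.
Concatenate: 000011111100101011000 = 0x1F958 (21 bits → U+1F958).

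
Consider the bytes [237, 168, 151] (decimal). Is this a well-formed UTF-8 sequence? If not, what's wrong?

invalid (encodes a surrogate (U+D800–U+DFFF))

Structurally a 3-byte sequence; payload = 0xDA17.
But 0xDA17 is in U+D800–U+DFFF, the surrogate range. Surrogates are not Unicode scalar values and are forbidden in UTF-8.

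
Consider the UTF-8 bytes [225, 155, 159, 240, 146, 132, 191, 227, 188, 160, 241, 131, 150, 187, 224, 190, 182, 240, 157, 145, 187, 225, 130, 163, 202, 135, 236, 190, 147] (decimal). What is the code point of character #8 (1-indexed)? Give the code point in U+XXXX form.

U+0287

Offset 0: leading byte 0xE1 = 11100001 → 3-byte char #1 = E1 9B 9F.
Offset 3: leading byte 0xF0 = 11110000 → 4-byte char #2 = F0 92 84 BF.
Offset 7: leading byte 0xE3 = 11100011 → 3-byte char #3 = E3 BC A0.
Offset 10: leading byte 0xF1 = 11110001 → 4-byte char #4 = F1 83 96 BB.
Offset 14: leading byte 0xE0 = 11100000 → 3-byte char #5 = E0 BE B6.
Offset 17: leading byte 0xF0 = 11110000 → 4-byte char #6 = F0 9D 91 BB.
Offset 21: leading byte 0xE1 = 11100001 → 3-byte char #7 = E1 82 A3.
Offset 24: leading byte 0xCA = 11001010 → 2-byte char #8 = CA 87.
Leading byte 0xCA = 11001010 matches 110xxxxx → 2-byte sequence.
Byte 1: 0xCA = 11001010, payload 01010 (5 bits).
Byte 2: 0x87 = 10000111 (10xxxxxx ✓), payload 000111.
Concatenate: 01010000111 = 0x287 (11 bits → U+0287).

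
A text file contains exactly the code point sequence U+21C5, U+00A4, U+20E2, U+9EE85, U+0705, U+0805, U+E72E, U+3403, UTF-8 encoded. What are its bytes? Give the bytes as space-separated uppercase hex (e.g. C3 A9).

U+21C5: 3-byte form → E2 87 85.
U+00A4: 2-byte form → C2 A4.
U+20E2: 3-byte form → E2 83 A2.
U+9EE85: 4-byte form → F2 9E BA 85.
U+0705: 2-byte form → DC 85.
U+0805: 3-byte form → E0 A0 85.
U+E72E: 3-byte form → EE 9C AE.
U+3403: 3-byte form → E3 90 83.
Concatenated (23 bytes): E2 87 85 C2 A4 E2 83 A2 F2 9E BA 85 DC 85 E0 A0 85 EE 9C AE E3 90 83.

E2 87 85 C2 A4 E2 83 A2 F2 9E BA 85 DC 85 E0 A0 85 EE 9C AE E3 90 83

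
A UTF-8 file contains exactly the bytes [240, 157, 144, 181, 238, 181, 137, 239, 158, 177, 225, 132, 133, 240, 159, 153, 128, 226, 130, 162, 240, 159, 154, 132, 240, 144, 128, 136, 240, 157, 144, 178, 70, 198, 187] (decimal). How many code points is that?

Byte at offset 0: 0xF0 = 11110000 → 4-byte char (#1). Advance 4.
Byte at offset 4: 0xEE = 11101110 → 3-byte char (#2). Advance 3.
Byte at offset 7: 0xEF = 11101111 → 3-byte char (#3). Advance 3.
Byte at offset 10: 0xE1 = 11100001 → 3-byte char (#4). Advance 3.
Byte at offset 13: 0xF0 = 11110000 → 4-byte char (#5). Advance 4.
Byte at offset 17: 0xE2 = 11100010 → 3-byte char (#6). Advance 3.
Byte at offset 20: 0xF0 = 11110000 → 4-byte char (#7). Advance 4.
Byte at offset 24: 0xF0 = 11110000 → 4-byte char (#8). Advance 4.
Byte at offset 28: 0xF0 = 11110000 → 4-byte char (#9). Advance 4.
Byte at offset 32: 0x46 = 01000110 → 1-byte char (#10). Advance 1.
Byte at offset 33: 0xC6 = 11000110 → 2-byte char (#11). Advance 2.
Reached end at offset 35 after 11 code points.

11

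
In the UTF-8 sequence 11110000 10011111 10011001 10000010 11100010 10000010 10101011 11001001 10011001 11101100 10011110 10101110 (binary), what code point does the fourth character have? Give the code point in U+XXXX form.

Offset 0: leading byte 0xF0 = 11110000 → 4-byte char #1 = F0 9F 99 82.
Offset 4: leading byte 0xE2 = 11100010 → 3-byte char #2 = E2 82 AB.
Offset 7: leading byte 0xC9 = 11001001 → 2-byte char #3 = C9 99.
Offset 9: leading byte 0xEC = 11101100 → 3-byte char #4 = EC 9E AE.
Leading byte 0xEC = 11101100 matches 1110xxxx → 3-byte sequence.
Byte 1: 0xEC = 11101100, payload 1100 (4 bits).
Byte 2: 0x9E = 10011110 (10xxxxxx ✓), payload 011110.
Byte 3: 0xAE = 10101110 (10xxxxxx ✓), payload 101110.
Concatenate: 1100011110101110 = 0xC7AE (16 bits → U+C7AE).

U+C7AE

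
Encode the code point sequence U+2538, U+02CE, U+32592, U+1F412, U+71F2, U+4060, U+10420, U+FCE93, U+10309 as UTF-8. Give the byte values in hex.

E2 94 B8 CB 8E F0 B2 96 92 F0 9F 90 92 E7 87 B2 E4 81 A0 F0 90 90 A0 F3 BC BA 93 F0 90 8C 89

U+2538: 3-byte form → E2 94 B8.
U+02CE: 2-byte form → CB 8E.
U+32592: 4-byte form → F0 B2 96 92.
U+1F412: 4-byte form → F0 9F 90 92.
U+71F2: 3-byte form → E7 87 B2.
U+4060: 3-byte form → E4 81 A0.
U+10420: 4-byte form → F0 90 90 A0.
U+FCE93: 4-byte form → F3 BC BA 93.
U+10309: 4-byte form → F0 90 8C 89.
Concatenated (31 bytes): E2 94 B8 CB 8E F0 B2 96 92 F0 9F 90 92 E7 87 B2 E4 81 A0 F0 90 90 A0 F3 BC BA 93 F0 90 8C 89.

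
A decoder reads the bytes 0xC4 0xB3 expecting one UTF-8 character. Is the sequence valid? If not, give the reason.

Leading byte 0xC4 = 11000100 → 2-byte form.
Continuation bytes 0xB3=10110011 all match 10xxxxxx.
Decoded value 0x133 is ≥ 0x80 (shortest form) and not a surrogate.

valid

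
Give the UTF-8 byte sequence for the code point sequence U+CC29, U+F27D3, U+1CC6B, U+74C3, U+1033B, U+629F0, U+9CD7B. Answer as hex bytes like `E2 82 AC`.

U+CC29: 3-byte form → EC B0 A9.
U+F27D3: 4-byte form → F3 B2 9F 93.
U+1CC6B: 4-byte form → F0 9C B1 AB.
U+74C3: 3-byte form → E7 93 83.
U+1033B: 4-byte form → F0 90 8C BB.
U+629F0: 4-byte form → F1 A2 A7 B0.
U+9CD7B: 4-byte form → F2 9C B5 BB.
Concatenated (26 bytes): EC B0 A9 F3 B2 9F 93 F0 9C B1 AB E7 93 83 F0 90 8C BB F1 A2 A7 B0 F2 9C B5 BB.

EC B0 A9 F3 B2 9F 93 F0 9C B1 AB E7 93 83 F0 90 8C BB F1 A2 A7 B0 F2 9C B5 BB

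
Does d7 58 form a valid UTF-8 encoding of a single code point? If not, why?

invalid (non-continuation byte where continuation expected)

Leading byte 0xD7 = 11010111 → 2-byte form.
Byte 2 is 0x58 = 01011000, which is not 10xxxxxx — expected a continuation byte.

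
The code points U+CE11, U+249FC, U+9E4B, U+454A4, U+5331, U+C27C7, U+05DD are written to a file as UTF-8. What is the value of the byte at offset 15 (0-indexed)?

U+CE11 → 3-byte form EC B8 91 at offsets 0–2.
U+249FC → 4-byte form F0 A4 A7 BC at offsets 3–6.
U+9E4B → 3-byte form E9 B9 8B at offsets 7–9.
U+454A4 → 4-byte form F1 85 92 A4 at offsets 10–13.
U+5331 → 3-byte form E5 8C B1 at offsets 14–16.
Offset 15 falls in char 5's range; it's byte 2 of E5 8C B1 = 0x8C.

0x8C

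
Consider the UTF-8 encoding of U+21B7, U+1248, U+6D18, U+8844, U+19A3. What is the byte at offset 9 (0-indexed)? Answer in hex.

U+21B7 → 3-byte form E2 86 B7 at offsets 0–2.
U+1248 → 3-byte form E1 89 88 at offsets 3–5.
U+6D18 → 3-byte form E6 B4 98 at offsets 6–8.
U+8844 → 3-byte form E8 A1 84 at offsets 9–11.
Offset 9 falls in char 4's range; it's byte 1 of E8 A1 84 = 0xE8.

0xE8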